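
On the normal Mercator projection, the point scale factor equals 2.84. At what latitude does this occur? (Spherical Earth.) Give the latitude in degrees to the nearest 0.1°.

69.4°

Mercator scale is k = sec φ = 1/cos φ.
1/cos φ = 2.84  ⇒  cos φ = 0.3521  ⇒  φ = arccos(0.3521) ≈ 69.4°.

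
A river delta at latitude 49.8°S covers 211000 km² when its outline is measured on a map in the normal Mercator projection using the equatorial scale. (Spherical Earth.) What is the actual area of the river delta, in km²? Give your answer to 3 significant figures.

87900 km²

For Mercator, h = k = sec φ (a conformal cylindrical projection has a single point scale, 1/cos φ).
Areal scale = k² = sec²φ = 1/cos²(49.8°) = 1/0.6455² = 2.400.
True area = apparent / (areal scale) = 211000 / 2.400 ≈ 87900 km².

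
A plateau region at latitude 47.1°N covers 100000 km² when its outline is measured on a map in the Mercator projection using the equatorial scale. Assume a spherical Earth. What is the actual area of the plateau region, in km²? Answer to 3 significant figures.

For Mercator, h = k = sec φ (a conformal cylindrical projection has a single point scale, 1/cos φ).
Areal scale = k² = sec²φ = 1/cos²(47.1°) = 1/0.6807² = 2.158.
True area = apparent / (areal scale) = 100000 / 2.158 ≈ 46300 km².

46300 km²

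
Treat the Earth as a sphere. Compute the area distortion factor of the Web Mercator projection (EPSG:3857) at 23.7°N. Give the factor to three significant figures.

1.19

Mercator is conformal, so the point scale is isotropic: h = k = sec φ = 1/cos φ.
Areal scale = k² = sec²φ = 1/cos²(23.7°) = 1/0.9157² = 1.193.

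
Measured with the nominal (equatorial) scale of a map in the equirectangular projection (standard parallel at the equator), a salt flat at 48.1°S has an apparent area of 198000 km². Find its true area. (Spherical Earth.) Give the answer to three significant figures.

In the plate carrée (x = Rλ, y = Rφ), meridians are true-scale (h = 1) and parallels are stretched by k = sec φ.
Areal scale = h·k = 1 × sec φ; at 48.1°, h = 1.000, k = 1.497, so h·k = 1.497.
True area = apparent / (areal scale) = 198000 / 1.497 ≈ 132000 km².

132000 km²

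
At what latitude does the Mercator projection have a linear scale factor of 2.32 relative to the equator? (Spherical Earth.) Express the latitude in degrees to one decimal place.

Mercator scale is k = sec φ = 1/cos φ.
1/cos φ = 2.32  ⇒  cos φ = 0.4310  ⇒  φ = arccos(0.4310) ≈ 64.5°.

64.5°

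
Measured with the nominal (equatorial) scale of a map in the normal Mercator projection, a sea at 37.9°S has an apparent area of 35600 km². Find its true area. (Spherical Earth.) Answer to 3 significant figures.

22200 km²

For Mercator, h = k = sec φ (a conformal cylindrical projection has a single point scale, 1/cos φ).
Areal scale = k² = sec²φ = 1/cos²(37.9°) = 1/0.7891² = 1.606.
True area = apparent / (areal scale) = 35600 / 1.606 ≈ 22200 km².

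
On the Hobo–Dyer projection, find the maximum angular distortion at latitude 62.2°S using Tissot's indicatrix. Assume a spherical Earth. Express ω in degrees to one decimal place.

58.2°

Hobo–Dyer is a cylindrical equal-area projection with standard parallels at ±37.5°. Cylindrical equal-area (φ₀ = 37.5°): h = cos φ / cos 37.5° along meridians, k = cos 37.5° / cos φ along parallels; h·k = 1.
At 62.2°: h = 0.5879, k = 1.701; principal scales a = 1.701, b = 0.5879.
sin(ω/2) = (a − b)/(a + b) = 1.113/2.289 = 0.4863, so ω = 2 arcsin(0.4863) ≈ 58.2°.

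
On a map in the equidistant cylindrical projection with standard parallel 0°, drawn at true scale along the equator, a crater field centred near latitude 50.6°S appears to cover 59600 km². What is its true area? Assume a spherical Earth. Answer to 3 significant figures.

37800 km²

Plate carrée maps x = Rλ, y = Rφ. The meridian scale is h = 1 and the parallel scale is k = 1/cos φ = sec φ.
Areal scale = h·k = 1 × sec φ; at 50.6°, h = 1.000, k = 1.575, so h·k = 1.575.
True area = apparent / (areal scale) = 59600 / 1.575 ≈ 37800 km².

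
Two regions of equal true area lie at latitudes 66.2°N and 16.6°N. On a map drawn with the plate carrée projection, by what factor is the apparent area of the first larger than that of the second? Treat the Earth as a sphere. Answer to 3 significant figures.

For the equirectangular projection with φ₀ = 0 (plate carrée), h = 1 along meridians and k = sec φ along parallels.
Areal scale at 66.2°: h·k = 1.000 × 2.478 = 2.478.
Areal scale at 16.6°: h·k = 1.000 × 1.043 = 1.043.
Ratio = 2.478/1.043 ≈ 2.37.

2.37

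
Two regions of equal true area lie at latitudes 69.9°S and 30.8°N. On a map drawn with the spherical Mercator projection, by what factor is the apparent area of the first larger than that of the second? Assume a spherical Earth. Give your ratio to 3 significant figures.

6.25

On Mercator, area is exaggerated by sec²φ = 1/cos²φ.
At 69.9°: sec²(69.9°) = 1/0.3437² = 8.467.
At 30.8°: sec²(30.8°) = 1/0.8590² = 1.355.
Ratio = 8.467/1.355 = cos²(30.8°)/cos²(69.9°) ≈ 6.25.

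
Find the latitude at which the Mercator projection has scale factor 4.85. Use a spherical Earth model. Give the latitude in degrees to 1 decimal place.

Mercator scale is k = sec φ = 1/cos φ.
1/cos φ = 4.85  ⇒  cos φ = 0.2062  ⇒  φ = arccos(0.2062) ≈ 78.1°.

78.1°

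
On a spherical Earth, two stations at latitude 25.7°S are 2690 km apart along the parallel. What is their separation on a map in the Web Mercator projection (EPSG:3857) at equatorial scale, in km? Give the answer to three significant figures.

2990 km

For Mercator, h = k = sec φ (a conformal cylindrical projection has a single point scale, 1/cos φ).
Along the parallel, k = sec 25.7° = 1/0.9011 = 1.110.
Map distance = 2690 × 1.110 ≈ 2990 km.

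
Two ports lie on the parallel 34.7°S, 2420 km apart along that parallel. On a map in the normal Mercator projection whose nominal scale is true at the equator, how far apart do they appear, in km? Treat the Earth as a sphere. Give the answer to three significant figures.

2940 km

The Mercator projection is conformal; its linear scale factor is the same in every direction and equals sec φ = 1/cos φ.
Along the parallel, k = sec 34.7° = 1/0.8221 = 1.216.
Map distance = 2420 × 1.216 ≈ 2940 km.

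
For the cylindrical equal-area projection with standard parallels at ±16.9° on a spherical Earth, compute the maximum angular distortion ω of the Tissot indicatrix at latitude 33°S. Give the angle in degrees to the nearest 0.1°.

A cylindrical equal-area projection with standard parallel φ₀ has meridian scale h = cos φ / cos φ₀ and parallel scale k = cos φ₀ / cos φ (so areas are preserved, h·k = 1).
At 33°: h = 0.8765, k = 1.141; principal scales a = 1.141, b = 0.8765.
sin(ω/2) = (a − b)/(a + b) = 0.2643/2.017 = 0.1310, so ω = 2 arcsin(0.1310) ≈ 15.1°.

15.1°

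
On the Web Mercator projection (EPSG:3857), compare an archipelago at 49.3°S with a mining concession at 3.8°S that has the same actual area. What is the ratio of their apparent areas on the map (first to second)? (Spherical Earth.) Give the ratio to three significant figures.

2.34

Mercator areal scale is sec²φ.
At 49.3°: sec²(49.3°) = 1/0.6521² = 2.352.
At 3.8°: sec²(3.8°) = 1/0.9978² = 1.004.
Ratio = 2.352/1.004 = cos²(3.8°)/cos²(49.3°) ≈ 2.34.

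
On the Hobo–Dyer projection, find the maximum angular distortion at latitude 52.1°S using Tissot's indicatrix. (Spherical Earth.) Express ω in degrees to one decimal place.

29.0°

Hobo–Dyer is a cylindrical equal-area projection with standard parallels at ±37.5°. A cylindrical equal-area projection with standard parallel φ₀ has meridian scale h = cos φ / cos φ₀ and parallel scale k = cos φ₀ / cos φ (so areas are preserved, h·k = 1).
At 52.1°: h = 0.7743, k = 1.292; principal scales a = 1.292, b = 0.7743.
sin(ω/2) = (a − b)/(a + b) = 0.5172/2.066 = 0.2504, so ω = 2 arcsin(0.2504) ≈ 29.0°.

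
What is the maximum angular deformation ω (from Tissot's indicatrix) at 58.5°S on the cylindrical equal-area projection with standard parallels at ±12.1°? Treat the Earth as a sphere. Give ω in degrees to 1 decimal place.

A cylindrical equal-area projection with standard parallel φ₀ has meridian scale h = cos φ / cos φ₀ and parallel scale k = cos φ₀ / cos φ (so areas are preserved, h·k = 1).
At 58.5°: h = 0.5344, k = 1.871; principal scales a = 1.871, b = 0.5344.
sin(ω/2) = (a − b)/(a + b) = 1.337/2.406 = 0.5558, so ω = 2 arcsin(0.5558) ≈ 67.5°.

67.5°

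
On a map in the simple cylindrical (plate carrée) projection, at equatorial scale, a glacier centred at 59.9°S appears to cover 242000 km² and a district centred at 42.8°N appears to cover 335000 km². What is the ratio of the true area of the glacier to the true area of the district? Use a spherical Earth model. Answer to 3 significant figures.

0.494

Plate carrée has h = 1 and k = sec φ, giving areal scale sec φ; true area = (apparent area) · cos φ.
True area of glacier: 242000 × cos(59.9°) = 242000 × 0.5015 = 121400 km².
True area of district: 335000 × cos(42.8°) = 335000 × 0.7337 = 245800 km².
Ratio = 121400 / 245800 ≈ 0.494.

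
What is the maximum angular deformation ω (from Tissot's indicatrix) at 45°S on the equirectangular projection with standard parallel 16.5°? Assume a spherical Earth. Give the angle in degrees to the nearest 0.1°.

The equidistant cylindrical projection with φ₀ = 16.5° has h = 1 (meridians true) and k = cos φ₀ / cos φ along parallels.
At 45°: h = 1.000, k = 1.356; principal scales a = 1.356, b = 1.000.
sin(ω/2) = (a − b)/(a + b) = 0.3560/2.356 = 0.1511, so ω = 2 arcsin(0.1511) ≈ 17.4°.

17.4°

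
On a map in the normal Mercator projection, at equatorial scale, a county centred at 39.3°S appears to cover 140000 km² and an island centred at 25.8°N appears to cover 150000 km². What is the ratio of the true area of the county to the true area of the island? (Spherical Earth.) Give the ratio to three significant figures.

0.690

Since Mercator area scale is 1/cos²φ, the true area equals the apparent area multiplied by cos²φ.
True area of county: 140000 × cos²(39.3°) = 140000 × 0.5988 = 83840 km².
True area of island: 150000 × cos²(25.8°) = 150000 × 0.8106 = 121600 km².
Ratio = 83840 / 121600 ≈ 0.690.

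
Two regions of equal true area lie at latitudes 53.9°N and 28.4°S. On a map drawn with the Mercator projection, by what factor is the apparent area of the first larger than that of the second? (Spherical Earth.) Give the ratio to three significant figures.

On Mercator, area is exaggerated by sec²φ = 1/cos²φ.
At 53.9°: sec²(53.9°) = 1/0.5892² = 2.881.
At 28.4°: sec²(28.4°) = 1/0.8796² = 1.292.
Ratio = 2.881/1.292 = cos²(28.4°)/cos²(53.9°) ≈ 2.23.

2.23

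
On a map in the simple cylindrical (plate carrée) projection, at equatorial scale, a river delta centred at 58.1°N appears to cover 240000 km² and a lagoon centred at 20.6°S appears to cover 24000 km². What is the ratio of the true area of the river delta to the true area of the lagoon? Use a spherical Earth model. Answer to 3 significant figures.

On the plate carrée, areal scale = h·k = 1 × sec φ, so true area = apparent × cos φ.
True area of river delta: 240000 × cos(58.1°) = 240000 × 0.5284 = 126800 km².
True area of lagoon: 24000 × cos(20.6°) = 24000 × 0.9361 = 22470 km².
Ratio = 126800 / 22470 ≈ 5.65.

5.65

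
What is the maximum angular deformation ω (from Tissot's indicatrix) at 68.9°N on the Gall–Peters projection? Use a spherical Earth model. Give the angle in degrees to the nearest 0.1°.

Gall–Peters is a cylindrical equal-area projection with standard parallels at ±45°. Cylindrical equal-area (φ₀ = 45°): h = cos φ / cos 45° along meridians, k = cos 45° / cos φ along parallels; h·k = 1.
At 68.9°: h = 0.5091, k = 1.964; principal scales a = 1.964, b = 0.5091.
sin(ω/2) = (a − b)/(a + b) = 1.455/2.473 = 0.5883, so ω = 2 arcsin(0.5883) ≈ 72.1°.

72.1°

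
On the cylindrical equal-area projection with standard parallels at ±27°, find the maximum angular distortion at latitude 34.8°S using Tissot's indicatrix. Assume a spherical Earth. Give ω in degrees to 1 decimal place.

9.3°

Cylindrical equal-area (φ₀ = 27°): h = cos φ / cos 27° along meridians, k = cos 27° / cos φ along parallels; h·k = 1.
At 34.8°: h = 0.9216, k = 1.085; principal scales a = 1.085, b = 0.9216.
sin(ω/2) = (a − b)/(a + b) = 0.1635/2.007 = 0.08147, so ω = 2 arcsin(0.08147) ≈ 9.3°.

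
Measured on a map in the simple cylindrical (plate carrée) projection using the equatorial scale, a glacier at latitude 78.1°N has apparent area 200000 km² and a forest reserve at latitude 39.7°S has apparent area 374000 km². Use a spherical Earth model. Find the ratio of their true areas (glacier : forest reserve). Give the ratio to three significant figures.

On the plate carrée, areal scale = h·k = 1 × sec φ, so true area = apparent × cos φ.
True area of glacier: 200000 × cos(78.1°) = 200000 × 0.2062 = 41240 km².
True area of forest reserve: 374000 × cos(39.7°) = 374000 × 0.7694 = 287800 km².
Ratio = 41240 / 287800 ≈ 0.143.

0.143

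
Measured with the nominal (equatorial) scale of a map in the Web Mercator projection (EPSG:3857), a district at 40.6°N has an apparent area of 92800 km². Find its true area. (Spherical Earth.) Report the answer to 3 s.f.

53500 km²

For Mercator, h = k = sec φ (a conformal cylindrical projection has a single point scale, 1/cos φ).
Areal scale = k² = sec²φ = 1/cos²(40.6°) = 1/0.7593² = 1.735.
True area = apparent / (areal scale) = 92800 / 1.735 ≈ 53500 km².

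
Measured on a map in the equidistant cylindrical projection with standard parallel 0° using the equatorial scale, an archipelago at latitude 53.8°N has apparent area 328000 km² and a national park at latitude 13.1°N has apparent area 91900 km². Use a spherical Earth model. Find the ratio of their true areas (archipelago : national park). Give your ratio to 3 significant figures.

2.16

On the plate carrée, areal scale = h·k = 1 × sec φ, so true area = apparent × cos φ.
True area of archipelago: 328000 × cos(53.8°) = 328000 × 0.5906 = 193700 km².
True area of national park: 91900 × cos(13.1°) = 91900 × 0.9740 = 89510 km².
Ratio = 193700 / 89510 ≈ 2.16.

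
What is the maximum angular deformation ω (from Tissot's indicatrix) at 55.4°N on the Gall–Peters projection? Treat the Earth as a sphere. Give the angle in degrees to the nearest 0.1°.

24.9°

The Gall–Peters projection is cylindrical equal-area with φ₀ = 45°. For cylindrical equal-area with standard parallel φ₀, h = cos φ / cos φ₀ and k = cos φ₀ / cos φ, so h·k = 1.
At 55.4°: h = 0.8031, k = 1.245; principal scales a = 1.245, b = 0.8031.
sin(ω/2) = (a − b)/(a + b) = 0.4422/2.048 = 0.2159, so ω = 2 arcsin(0.2159) ≈ 24.9°.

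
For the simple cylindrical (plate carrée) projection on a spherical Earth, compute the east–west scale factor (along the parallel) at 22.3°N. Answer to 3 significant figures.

In the plate carrée (x = Rλ, y = Rφ), meridians are true-scale (h = 1) and parallels are stretched by k = sec φ.
k = 1/cos 22.3° = 1/0.9252 = 1.081.

1.08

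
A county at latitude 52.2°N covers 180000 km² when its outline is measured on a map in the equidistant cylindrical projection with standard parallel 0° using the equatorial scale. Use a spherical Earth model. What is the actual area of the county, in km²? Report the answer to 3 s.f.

110000 km²

For the equirectangular projection with φ₀ = 0 (plate carrée), h = 1 along meridians and k = sec φ along parallels.
Areal scale = h·k = 1 × sec φ; at 52.2°, h = 1.000, k = 1.632, so h·k = 1.632.
True area = apparent / (areal scale) = 180000 / 1.632 ≈ 110000 km².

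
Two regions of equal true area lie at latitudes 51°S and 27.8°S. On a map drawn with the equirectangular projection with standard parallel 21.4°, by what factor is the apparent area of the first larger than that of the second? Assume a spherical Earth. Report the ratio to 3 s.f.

1.41

With standard parallel φ₀ = 21.4°, the equirectangular projection gives x = Rλ cos φ₀, y = Rφ, so h = 1 and k = cos 21.4° / cos φ.
Areal scale at 51°: h·k = 1.000 × 1.479 = 1.479.
Areal scale at 27.8°: h·k = 1.000 × 1.053 = 1.053.
Ratio = 1.479/1.053 ≈ 1.41.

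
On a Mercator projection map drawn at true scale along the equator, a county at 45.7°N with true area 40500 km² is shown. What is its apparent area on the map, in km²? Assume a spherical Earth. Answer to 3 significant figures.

Mercator is conformal, so the point scale is isotropic: h = k = sec φ = 1/cos φ.
Areal scale = k² = sec²φ = 1/cos²(45.7°) = 1/0.6984² = 2.050.
Apparent area = 40500 × 2.050 ≈ 83000 km².

83000 km²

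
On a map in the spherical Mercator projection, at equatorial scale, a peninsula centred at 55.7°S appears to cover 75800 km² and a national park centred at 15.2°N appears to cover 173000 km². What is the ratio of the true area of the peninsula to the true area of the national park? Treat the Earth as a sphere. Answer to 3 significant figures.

Mercator's areal exaggeration is sec²φ; hence true area = (apparent area) · cos²φ.
True area of peninsula: 75800 × cos²(55.7°) = 75800 × 0.3176 = 24070 km².
True area of national park: 173000 × cos²(15.2°) = 173000 × 0.9313 = 161100 km².
Ratio = 24070 / 161100 ≈ 0.149.

0.149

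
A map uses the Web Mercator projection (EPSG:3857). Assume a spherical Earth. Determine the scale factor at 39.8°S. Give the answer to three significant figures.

1.30

For Mercator, h = k = sec φ (a conformal cylindrical projection has a single point scale, 1/cos φ).
k = 1/cos 39.8° = 1/0.7683 = 1.302.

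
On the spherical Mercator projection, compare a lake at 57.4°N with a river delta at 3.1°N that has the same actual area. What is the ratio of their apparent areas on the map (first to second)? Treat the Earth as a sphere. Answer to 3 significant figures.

Mercator areal scale is sec²φ.
At 57.4°: sec²(57.4°) = 1/0.5388² = 3.445.
At 3.1°: sec²(3.1°) = 1/0.9985² = 1.003.
Ratio = 3.445/1.003 = cos²(3.1°)/cos²(57.4°) ≈ 3.43.

3.43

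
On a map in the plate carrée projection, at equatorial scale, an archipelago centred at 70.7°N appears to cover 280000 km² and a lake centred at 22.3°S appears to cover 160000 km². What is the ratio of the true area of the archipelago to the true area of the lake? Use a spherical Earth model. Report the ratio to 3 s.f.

0.625

Plate carrée has h = 1 and k = sec φ, giving areal scale sec φ; true area = (apparent area) · cos φ.
True area of archipelago: 280000 × cos(70.7°) = 280000 × 0.3305 = 92540 km².
True area of lake: 160000 × cos(22.3°) = 160000 × 0.9252 = 148000 km².
Ratio = 92540 / 148000 ≈ 0.625.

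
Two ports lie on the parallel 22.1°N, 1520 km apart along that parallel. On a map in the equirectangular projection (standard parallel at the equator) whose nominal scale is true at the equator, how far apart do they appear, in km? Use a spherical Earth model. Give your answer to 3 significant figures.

For the equirectangular projection with φ₀ = 0 (plate carrée), h = 1 along meridians and k = sec φ along parallels.
Along the parallel, k = sec 22.1° = 1/0.9265 = 1.079.
Map distance = 1520 × 1.079 ≈ 1640 km.

1640 km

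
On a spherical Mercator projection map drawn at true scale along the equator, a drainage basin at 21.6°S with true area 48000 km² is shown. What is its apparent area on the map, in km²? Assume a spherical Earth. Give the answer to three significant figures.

55500 km²

The Mercator projection is conformal; its linear scale factor is the same in every direction and equals sec φ = 1/cos φ.
Areal scale = k² = sec²φ = 1/cos²(21.6°) = 1/0.9298² = 1.157.
Apparent area = 48000 × 1.157 ≈ 55500 km².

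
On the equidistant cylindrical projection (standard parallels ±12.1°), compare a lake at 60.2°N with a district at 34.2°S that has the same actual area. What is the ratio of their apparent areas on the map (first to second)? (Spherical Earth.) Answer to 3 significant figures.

In the equirectangular projection with standard parallel φ₀ = 12.1° (x = Rλ cos φ₀, y = Rφ), meridians are true-scale (h = 1) and the parallel scale is k = cos φ₀ / cos φ.
Areal scale at 60.2°: h·k = 1.000 × 1.967 = 1.967.
Areal scale at 34.2°: h·k = 1.000 × 1.182 = 1.182.
Ratio = 1.967/1.182 ≈ 1.66.

1.66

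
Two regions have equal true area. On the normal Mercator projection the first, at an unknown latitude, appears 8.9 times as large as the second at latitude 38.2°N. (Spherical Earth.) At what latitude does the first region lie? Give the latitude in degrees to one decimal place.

74.7°

On Mercator, (apparent₁)/(apparent₂) = sec²φ₁ / sec²φ₂ when true areas are equal.
cos²φ₂ / cos²φ₁ = 8.9  ⇒  cos φ₁ = cos 38.2° / √8.9 = 0.7859/2.983 = 0.2634.
φ₁ = arccos(0.2634) ≈ 74.7°.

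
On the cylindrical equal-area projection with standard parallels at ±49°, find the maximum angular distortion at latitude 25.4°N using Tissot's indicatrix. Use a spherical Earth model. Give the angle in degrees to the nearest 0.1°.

36.0°

Cylindrical equal-area (φ₀ = 49°): h = cos φ / cos 49° along meridians, k = cos 49° / cos φ along parallels; h·k = 1.
At 25.4°: h = 1.377, k = 0.7263; principal scales a = 1.377, b = 0.7263.
sin(ω/2) = (a − b)/(a + b) = 0.6506/2.103 = 0.3094, so ω = 2 arcsin(0.3094) ≈ 36.0°.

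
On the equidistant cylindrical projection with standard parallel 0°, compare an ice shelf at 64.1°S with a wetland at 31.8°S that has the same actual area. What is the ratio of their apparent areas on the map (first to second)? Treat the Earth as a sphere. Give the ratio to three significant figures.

1.95

For the equirectangular projection with φ₀ = 0 (plate carrée), h = 1 along meridians and k = sec φ along parallels.
Areal scale at 64.1°: h·k = 1.000 × 2.289 = 2.289.
Areal scale at 31.8°: h·k = 1.000 × 1.177 = 1.177.
Ratio = 2.289/1.177 ≈ 1.95.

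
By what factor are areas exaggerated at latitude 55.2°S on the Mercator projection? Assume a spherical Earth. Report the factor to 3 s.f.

For Mercator, h = k = sec φ (a conformal cylindrical projection has a single point scale, 1/cos φ).
Areal scale = k² = sec²φ = 1/cos²(55.2°) = 1/0.5707² = 3.070.

3.07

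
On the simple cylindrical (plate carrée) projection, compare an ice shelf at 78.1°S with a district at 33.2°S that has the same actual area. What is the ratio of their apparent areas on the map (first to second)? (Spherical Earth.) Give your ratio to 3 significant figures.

In the plate carrée (x = Rλ, y = Rφ), meridians are true-scale (h = 1) and parallels are stretched by k = sec φ.
Areal scale at 78.1°: h·k = 1.000 × 4.850 = 4.850.
Areal scale at 33.2°: h·k = 1.000 × 1.195 = 1.195.
Ratio = 4.850/1.195 ≈ 4.06.

4.06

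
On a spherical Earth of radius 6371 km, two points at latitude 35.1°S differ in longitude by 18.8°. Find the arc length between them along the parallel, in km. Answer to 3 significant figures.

Arc length along a parallel = R cos φ · Δλ (with Δλ in radians).
= 6371 × cos 35.1° × (18.8° × π/180) = 6371 × 0.8181 × 0.3281 ≈ 1710 km.

1710 km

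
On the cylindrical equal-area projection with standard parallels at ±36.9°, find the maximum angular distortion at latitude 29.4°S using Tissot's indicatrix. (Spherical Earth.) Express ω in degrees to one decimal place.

For cylindrical equal-area with standard parallel φ₀, h = cos φ / cos φ₀ and k = cos φ₀ / cos φ, so h·k = 1.
At 29.4°: h = 1.089, k = 0.9179; principal scales a = 1.089, b = 0.9179.
sin(ω/2) = (a − b)/(a + b) = 0.1715/2.007 = 0.08546, so ω = 2 arcsin(0.08546) ≈ 9.8°.

9.8°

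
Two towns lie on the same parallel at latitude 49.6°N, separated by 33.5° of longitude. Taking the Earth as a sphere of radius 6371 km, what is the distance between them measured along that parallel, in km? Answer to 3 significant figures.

Arc length along a parallel = R cos φ · Δλ (with Δλ in radians).
= 6371 × cos 49.6° × (33.5° × π/180) = 6371 × 0.6481 × 0.5847 ≈ 2410 km.

2410 km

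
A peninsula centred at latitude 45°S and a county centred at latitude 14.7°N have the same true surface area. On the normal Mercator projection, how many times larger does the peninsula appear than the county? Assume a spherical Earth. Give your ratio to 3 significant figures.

Mercator is conformal with k = sec φ, so areal scale = k² = sec²φ.
At 45°: sec²(45°) = 1/0.7071² = 2.000.
At 14.7°: sec²(14.7°) = 1/0.9673² = 1.069.
Ratio = 2.000/1.069 = cos²(14.7°)/cos²(45°) ≈ 1.87.

1.87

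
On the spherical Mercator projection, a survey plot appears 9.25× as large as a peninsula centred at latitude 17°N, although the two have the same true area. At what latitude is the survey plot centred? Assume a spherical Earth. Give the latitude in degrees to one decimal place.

On Mercator, (apparent₁)/(apparent₂) = sec²φ₁ / sec²φ₂ when true areas are equal.
cos²φ₂ / cos²φ₁ = 9.25  ⇒  cos φ₁ = cos 17° / √9.25 = 0.9563/3.041 = 0.3144.
φ₁ = arccos(0.3144) ≈ 71.7°.

71.7°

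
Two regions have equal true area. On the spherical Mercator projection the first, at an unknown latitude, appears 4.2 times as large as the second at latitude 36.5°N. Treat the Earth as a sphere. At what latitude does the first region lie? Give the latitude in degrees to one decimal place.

66.9°

On Mercator, (apparent₁)/(apparent₂) = sec²φ₁ / sec²φ₂ when true areas are equal.
cos²φ₂ / cos²φ₁ = 4.2  ⇒  cos φ₁ = cos 36.5° / √4.2 = 0.8039/2.049 = 0.3922.
φ₁ = arccos(0.3922) ≈ 66.9°.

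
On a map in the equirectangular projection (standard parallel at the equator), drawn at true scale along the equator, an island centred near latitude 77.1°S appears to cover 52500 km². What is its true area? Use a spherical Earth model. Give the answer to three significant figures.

Plate carrée maps x = Rλ, y = Rφ. The meridian scale is h = 1 and the parallel scale is k = 1/cos φ = sec φ.
Areal scale = h·k = 1 × sec φ; at 77.1°, h = 1.000, k = 4.479, so h·k = 4.479.
True area = apparent / (areal scale) = 52500 / 4.479 ≈ 11700 km².

11700 km²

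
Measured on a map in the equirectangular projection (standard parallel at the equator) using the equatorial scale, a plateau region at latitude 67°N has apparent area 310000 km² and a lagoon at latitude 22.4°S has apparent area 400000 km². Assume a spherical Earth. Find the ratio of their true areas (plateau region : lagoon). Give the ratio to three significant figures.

On the plate carrée, areal scale = h·k = 1 × sec φ, so true area = apparent × cos φ.
True area of plateau region: 310000 × cos(67°) = 310000 × 0.3907 = 121100 km².
True area of lagoon: 400000 × cos(22.4°) = 400000 × 0.9245 = 369800 km².
Ratio = 121100 / 369800 ≈ 0.328.

0.328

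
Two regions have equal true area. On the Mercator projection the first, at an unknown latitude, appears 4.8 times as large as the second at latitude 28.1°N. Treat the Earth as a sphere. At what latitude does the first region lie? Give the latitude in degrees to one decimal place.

66.3°

On Mercator, (apparent₁)/(apparent₂) = sec²φ₁ / sec²φ₂ when true areas are equal.
cos²φ₂ / cos²φ₁ = 4.8  ⇒  cos φ₁ = cos 28.1° / √4.8 = 0.8821/2.191 = 0.4026.
φ₁ = arccos(0.4026) ≈ 66.3°.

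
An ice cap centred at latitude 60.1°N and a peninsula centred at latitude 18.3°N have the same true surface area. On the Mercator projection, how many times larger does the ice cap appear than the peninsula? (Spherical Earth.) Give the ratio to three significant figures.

3.63

On Mercator, area is exaggerated by sec²φ = 1/cos²φ.
At 60.1°: sec²(60.1°) = 1/0.4985² = 4.024.
At 18.3°: sec²(18.3°) = 1/0.9494² = 1.109.
Ratio = 4.024/1.109 = cos²(18.3°)/cos²(60.1°) ≈ 3.63.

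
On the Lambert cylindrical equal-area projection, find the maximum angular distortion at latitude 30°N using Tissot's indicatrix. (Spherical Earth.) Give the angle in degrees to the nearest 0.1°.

16.4°

The Lambert cylindrical equal-area projection is the cylindrical equal-area projection with its standard parallel at the equator (φ₀ = 0). A cylindrical equal-area projection with standard parallel φ₀ has meridian scale h = cos φ / cos φ₀ and parallel scale k = cos φ₀ / cos φ (so areas are preserved, h·k = 1).
At 30°: h = 0.8660, k = 1.155; principal scales a = 1.155, b = 0.8660.
sin(ω/2) = (a − b)/(a + b) = 0.2887/2.021 = 0.1429, so ω = 2 arcsin(0.1429) ≈ 16.4°.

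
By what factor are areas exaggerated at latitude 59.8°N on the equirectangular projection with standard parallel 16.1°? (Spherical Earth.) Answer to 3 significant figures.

In the equirectangular projection with standard parallel φ₀ = 16.1° (x = Rλ cos φ₀, y = Rφ), meridians are true-scale (h = 1) and the parallel scale is k = cos φ₀ / cos φ.
Areal scale = h·k = 1 × cos φ₀ / cos φ; at 59.8°, h = 1.000, k = 1.910, so h·k = 1.910.

1.91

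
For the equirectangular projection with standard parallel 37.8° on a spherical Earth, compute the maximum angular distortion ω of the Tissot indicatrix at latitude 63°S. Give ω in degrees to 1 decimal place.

In the equirectangular projection with standard parallel φ₀ = 37.8° (x = Rλ cos φ₀, y = Rφ), meridians are true-scale (h = 1) and the parallel scale is k = cos φ₀ / cos φ.
At 63°: h = 1.000, k = 1.740; principal scales a = 1.740, b = 1.000.
sin(ω/2) = (a − b)/(a + b) = 0.7405/2.740 = 0.2702, so ω = 2 arcsin(0.2702) ≈ 31.4°.

31.4°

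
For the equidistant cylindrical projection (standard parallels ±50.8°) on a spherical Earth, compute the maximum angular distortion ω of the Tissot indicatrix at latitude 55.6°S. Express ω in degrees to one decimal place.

6.4°

The equidistant cylindrical projection with φ₀ = 50.8° has h = 1 (meridians true) and k = cos φ₀ / cos φ along parallels.
At 55.6°: h = 1.000, k = 1.119; principal scales a = 1.119, b = 1.000.
sin(ω/2) = (a − b)/(a + b) = 0.1187/2.119 = 0.05603, so ω = 2 arcsin(0.05603) ≈ 6.4°.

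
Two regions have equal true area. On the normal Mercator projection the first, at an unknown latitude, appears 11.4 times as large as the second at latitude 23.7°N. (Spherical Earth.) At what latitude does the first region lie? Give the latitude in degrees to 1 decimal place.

74.3°

For equal true areas on Mercator, apparent areas scale as sec²φ, so the ratio is cos²φ₂ / cos²φ₁.
cos²φ₂ / cos²φ₁ = 11.4  ⇒  cos φ₁ = cos 23.7° / √11.4 = 0.9157/3.376 = 0.2712.
φ₁ = arccos(0.2712) ≈ 74.3°.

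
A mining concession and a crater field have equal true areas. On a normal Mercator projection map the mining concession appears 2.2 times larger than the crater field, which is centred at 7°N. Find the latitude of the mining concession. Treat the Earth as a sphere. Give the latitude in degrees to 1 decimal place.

On Mercator, (apparent₁)/(apparent₂) = sec²φ₁ / sec²φ₂ when true areas are equal.
cos²φ₂ / cos²φ₁ = 2.2  ⇒  cos φ₁ = cos 7° / √2.2 = 0.9925/1.483 = 0.6692.
φ₁ = arccos(0.6692) ≈ 48.0°.

48.0°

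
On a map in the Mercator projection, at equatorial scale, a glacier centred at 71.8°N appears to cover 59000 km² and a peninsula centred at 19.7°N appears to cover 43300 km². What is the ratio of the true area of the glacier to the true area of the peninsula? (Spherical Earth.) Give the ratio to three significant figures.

Mercator's areal exaggeration is sec²φ; hence true area = (apparent area) · cos²φ.
True area of glacier: 59000 × cos²(71.8°) = 59000 × 0.09755 = 5756 km².
True area of peninsula: 43300 × cos²(19.7°) = 43300 × 0.8864 = 38380 km².
Ratio = 5756 / 38380 ≈ 0.150.

0.150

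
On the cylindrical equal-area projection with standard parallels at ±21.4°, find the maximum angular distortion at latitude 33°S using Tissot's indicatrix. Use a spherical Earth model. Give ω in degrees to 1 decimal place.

For cylindrical equal-area with standard parallel φ₀, h = cos φ / cos φ₀ and k = cos φ₀ / cos φ, so h·k = 1.
At 33°: h = 0.9008, k = 1.110; principal scales a = 1.110, b = 0.9008.
sin(ω/2) = (a − b)/(a + b) = 0.2094/2.011 = 0.1041, so ω = 2 arcsin(0.1041) ≈ 12.0°.

12.0°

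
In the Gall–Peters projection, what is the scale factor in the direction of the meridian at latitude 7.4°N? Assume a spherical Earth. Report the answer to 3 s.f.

1.40

The Gall–Peters projection is cylindrical equal-area with φ₀ = 45°. Cylindrical equal-area (φ₀ = 45°): h = cos φ / cos 45° along meridians, k = cos 45° / cos φ along parallels; h·k = 1.
h = cos 7.4° / cos 45° = 0.9917/0.7071 = 1.402.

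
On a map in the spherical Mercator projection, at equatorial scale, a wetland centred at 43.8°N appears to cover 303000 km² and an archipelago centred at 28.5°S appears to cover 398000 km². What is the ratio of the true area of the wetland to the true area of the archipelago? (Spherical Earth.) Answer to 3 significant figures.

Mercator's areal exaggeration is sec²φ; hence true area = (apparent area) · cos²φ.
True area of wetland: 303000 × cos²(43.8°) = 303000 × 0.5209 = 157800 km².
True area of archipelago: 398000 × cos²(28.5°) = 398000 × 0.7723 = 307400 km².
Ratio = 157800 / 307400 ≈ 0.514.

0.514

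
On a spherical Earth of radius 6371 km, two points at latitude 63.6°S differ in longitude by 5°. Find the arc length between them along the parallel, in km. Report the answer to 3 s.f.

Arc length along a parallel = R cos φ · Δλ (with Δλ in radians).
= 6371 × cos 63.6° × (5° × π/180) = 6371 × 0.4446 × 0.08727 ≈ 247 km.

247 km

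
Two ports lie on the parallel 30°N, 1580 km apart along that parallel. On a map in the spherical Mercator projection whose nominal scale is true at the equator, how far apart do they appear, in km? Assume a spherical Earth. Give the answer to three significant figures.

1820 km

Mercator is conformal, so the point scale is isotropic: h = k = sec φ = 1/cos φ.
Along the parallel, k = sec 30° = 1/0.8660 = 1.155.
Map distance = 1580 × 1.155 ≈ 1820 km.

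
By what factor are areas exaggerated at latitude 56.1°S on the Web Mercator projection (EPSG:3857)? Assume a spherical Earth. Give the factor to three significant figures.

3.21

For Mercator, h = k = sec φ (a conformal cylindrical projection has a single point scale, 1/cos φ).
Areal scale = k² = sec²φ = 1/cos²(56.1°) = 1/0.5577² = 3.215.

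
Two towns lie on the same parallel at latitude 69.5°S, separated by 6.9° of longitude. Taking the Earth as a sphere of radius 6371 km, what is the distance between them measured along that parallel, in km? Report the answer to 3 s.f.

269 km

Arc length along a parallel = R cos φ · Δλ (with Δλ in radians).
= 6371 × cos 69.5° × (6.9° × π/180) = 6371 × 0.3502 × 0.1204 ≈ 269 km.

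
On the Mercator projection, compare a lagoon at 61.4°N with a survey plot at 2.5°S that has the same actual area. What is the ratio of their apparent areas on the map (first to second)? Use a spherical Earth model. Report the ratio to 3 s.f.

4.36

Mercator areal scale is sec²φ.
At 61.4°: sec²(61.4°) = 1/0.4787² = 4.364.
At 2.5°: sec²(2.5°) = 1/0.9990² = 1.002.
Ratio = 4.364/1.002 = cos²(2.5°)/cos²(61.4°) ≈ 4.36.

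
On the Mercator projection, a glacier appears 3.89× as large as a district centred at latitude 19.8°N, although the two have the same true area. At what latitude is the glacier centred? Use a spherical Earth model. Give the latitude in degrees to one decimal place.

On Mercator, (apparent₁)/(apparent₂) = sec²φ₁ / sec²φ₂ when true areas are equal.
cos²φ₂ / cos²φ₁ = 3.89  ⇒  cos φ₁ = cos 19.8° / √3.89 = 0.9409/1.972 = 0.4770.
φ₁ = arccos(0.4770) ≈ 61.5°.

61.5°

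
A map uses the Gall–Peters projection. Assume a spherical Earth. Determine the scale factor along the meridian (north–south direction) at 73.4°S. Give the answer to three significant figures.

Gall–Peters is a cylindrical equal-area projection with standard parallels at ±45°. Cylindrical equal-area (φ₀ = 45°): h = cos φ / cos 45° along meridians, k = cos 45° / cos φ along parallels; h·k = 1.
h = cos 73.4° / cos 45° = 0.2857/0.7071 = 0.4040.

0.404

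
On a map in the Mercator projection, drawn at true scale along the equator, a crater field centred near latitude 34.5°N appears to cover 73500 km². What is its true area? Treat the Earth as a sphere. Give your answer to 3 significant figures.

49900 km²

Mercator is conformal, so the point scale is isotropic: h = k = sec φ = 1/cos φ.
Areal scale = k² = sec²φ = 1/cos²(34.5°) = 1/0.8241² = 1.472.
True area = apparent / (areal scale) = 73500 / 1.472 ≈ 49900 km².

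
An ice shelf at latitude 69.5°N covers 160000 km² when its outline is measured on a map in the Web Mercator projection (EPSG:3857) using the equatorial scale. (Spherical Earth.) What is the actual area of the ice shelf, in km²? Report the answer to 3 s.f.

Mercator is conformal, so the point scale is isotropic: h = k = sec φ = 1/cos φ.
Areal scale = k² = sec²φ = 1/cos²(69.5°) = 1/0.3502² = 8.154.
True area = apparent / (areal scale) = 160000 / 8.154 ≈ 19600 km².

19600 km²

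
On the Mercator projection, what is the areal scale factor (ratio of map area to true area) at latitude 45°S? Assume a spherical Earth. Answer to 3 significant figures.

Mercator is conformal, so the point scale is isotropic: h = k = sec φ = 1/cos φ.
Areal scale = k² = sec²φ = 1/cos²(45°) = 1/0.7071² = 2.000.

2.00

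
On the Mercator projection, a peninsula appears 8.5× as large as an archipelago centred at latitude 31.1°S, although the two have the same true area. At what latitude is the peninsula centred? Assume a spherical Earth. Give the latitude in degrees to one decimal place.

Mercator areal scale is sec²φ, so apparent-area ratio = sec²φ₁ / sec²φ₂ = cos²φ₂ / cos²φ₁.
cos²φ₂ / cos²φ₁ = 8.5  ⇒  cos φ₁ = cos 31.1° / √8.5 = 0.8563/2.915 = 0.2937.
φ₁ = arccos(0.2937) ≈ 72.9°.

72.9°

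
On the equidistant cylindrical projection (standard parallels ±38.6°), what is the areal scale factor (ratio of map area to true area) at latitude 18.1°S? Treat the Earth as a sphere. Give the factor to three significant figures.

The equidistant cylindrical projection with φ₀ = 38.6° has h = 1 (meridians true) and k = cos φ₀ / cos φ along parallels.
Areal scale = h·k = 1 × cos φ₀ / cos φ; at 18.1°, h = 1.000, k = 0.8222, so h·k = 0.8222.

0.822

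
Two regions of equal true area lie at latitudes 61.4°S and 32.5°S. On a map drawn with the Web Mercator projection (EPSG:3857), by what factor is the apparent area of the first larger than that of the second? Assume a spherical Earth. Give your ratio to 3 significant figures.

Mercator is conformal with k = sec φ, so areal scale = k² = sec²φ.
At 61.4°: sec²(61.4°) = 1/0.4787² = 4.364.
At 32.5°: sec²(32.5°) = 1/0.8434² = 1.406.
Ratio = 4.364/1.406 = cos²(32.5°)/cos²(61.4°) ≈ 3.10.

3.10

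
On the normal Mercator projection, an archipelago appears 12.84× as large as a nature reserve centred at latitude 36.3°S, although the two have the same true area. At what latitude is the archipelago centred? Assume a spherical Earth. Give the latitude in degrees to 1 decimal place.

77.0°

On Mercator, (apparent₁)/(apparent₂) = sec²φ₁ / sec²φ₂ when true areas are equal.
cos²φ₂ / cos²φ₁ = 12.84  ⇒  cos φ₁ = cos 36.3° / √12.84 = 0.8059/3.583 = 0.2249.
φ₁ = arccos(0.2249) ≈ 77.0°.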